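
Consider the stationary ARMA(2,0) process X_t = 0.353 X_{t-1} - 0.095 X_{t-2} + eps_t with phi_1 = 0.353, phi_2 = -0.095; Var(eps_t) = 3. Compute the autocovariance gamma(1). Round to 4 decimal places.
\gamma(1) = 1.0891

Multiply the model equation by X_{t-k} and take expectations. With theta_0 = psi_0 = 1 and psi_j the MA(infinity) weights, this gives
  gamma(k) - sum_i phi_i gamma(k-i) = c_k,
  c_k = sigma^2 * sum_{j=k..q} theta_j psi_{j-k}   (c_k = 0 for k > q),
using gamma(-m) = gamma(m).
Pure AR (q = 0): c_0 = sigma^2 = 3, c_k = 0 for k >= 1.
Equations for k = 0, 1, 2 (AR order 2, c_2 = 0):
  (E0) gamma(0) = phi_1 gamma(1) + phi_2 gamma(2) + c_0
  (E1) gamma(1) = phi_1 gamma(0) + phi_2 gamma(1) + c_1
  (E2) gamma(2) = phi_1 gamma(1) + phi_2 gamma(0)
From (E1): gamma(1) = A gamma(0) + B with
  A = phi_1 / (1 - phi_2) = 0.353 / 1.095 = 0.322374,   B = c_1 / (1 - phi_2) = 0 / 1.095 = 0.
Insert (E2) into (E0): gamma(0) (1 - phi_2^2) = phi_1 (1 + phi_2) gamma(1) + c_0.
  phi_1 (1 + phi_2) = (0.353)(0.905) = 0.319465,   1 - phi_2^2 = 0.990975.
Replace gamma(1) by A gamma(0) + B and collect gamma(0):
  gamma(0) [0.990975 - (0.319465)(0.322374)] = c_0 = 3
  gamma(0) * 0.887988 = 3
  gamma(0) = 3 / 0.887988 = 3.378425.
  gamma(1) = A gamma(0) = (0.322374)(3.378425) = 1.089118.
Therefore gamma(1) = 1.0891 (to 4 decimal places).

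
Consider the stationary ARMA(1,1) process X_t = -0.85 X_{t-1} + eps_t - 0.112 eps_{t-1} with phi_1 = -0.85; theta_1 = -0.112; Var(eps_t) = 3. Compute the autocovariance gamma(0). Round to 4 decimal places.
\gamma(0) = 13.0048

Multiply the model equation by X_{t-k} and take expectations. With theta_0 = psi_0 = 1 and psi_j the MA(infinity) weights, this gives
  gamma(k) - sum_i phi_i gamma(k-i) = c_k,
  c_k = sigma^2 * sum_{j=k..q} theta_j psi_{j-k}   (c_k = 0 for k > q),
using gamma(-m) = gamma(m).
psi-weights needed (psi_j = theta_j + sum_i phi_i psi_{j-i}):
  psi_1 = theta_1 + phi_1 = -0.112 + (-0.85) = -0.962
Right-hand sides:
  c_0 = sigma^2 (1 + theta_1 psi_1) = 3 * (1 + (-0.112)(-0.962)) = 3 * 1.107744 = 3.323232
  c_1 = sigma^2 theta_1 = 3 * (-0.112) = -0.336
  c_2 = 0
Equations for k = 0 and k = 1 (AR order 1):
  gamma(0) = phi_1 gamma(1) + c_0
  gamma(1) = phi_1 gamma(0) + c_1
Substituting the second into the first: gamma(0) (1 - phi_1^2) = c_0 + phi_1 c_1, so
  gamma(0) = (c_0 + phi_1 c_1) / (1 - phi_1^2) = (3.323232 + (-0.85)(-0.336)) / (1 - (-0.85)^2) = 3.608832 / 0.2775 = 13.0048.
Therefore gamma(0) = 13.0048 (to 4 decimal places).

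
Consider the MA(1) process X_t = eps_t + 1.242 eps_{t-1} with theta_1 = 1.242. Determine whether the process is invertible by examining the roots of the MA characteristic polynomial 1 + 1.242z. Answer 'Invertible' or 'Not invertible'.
\text{Not invertible}

The MA(q) characteristic polynomial is P(z) = 1 + 1.242z.
Invertibility requires all roots to lie outside the unit circle, i.e. |z| > 1 for every root.
This is linear in z: 1 + (1.242) z = 0  =>  z = -1/(1.242) = -0.805153,  |z| = 0.805153.
Moduli of all roots: 0.8052.
All moduli strictly greater than 1? No.
Verdict: Not invertible.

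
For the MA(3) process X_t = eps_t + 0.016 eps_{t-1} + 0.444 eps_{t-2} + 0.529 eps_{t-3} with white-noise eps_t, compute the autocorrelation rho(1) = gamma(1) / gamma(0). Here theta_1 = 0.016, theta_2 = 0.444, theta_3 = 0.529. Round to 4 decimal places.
\rho(1) = 0.1746

For an MA(q) process with theta_0 = 1, the autocovariance is
  gamma(k) = sigma^2 * sum_{i=0..q-k} theta_i * theta_{i+k},
and rho(k) = gamma(k) / gamma(0). Sigma^2 cancels.
  numerator   = (1)*(0.016) + (0.016)*(0.444) + (0.444)*(0.529) = 0.25798.
  denominator = (1)^2 + (0.016)^2 + (0.444)^2 + (0.529)^2 = 1.477233.
  rho(1) = 0.25798 / 1.477233 = 0.1746.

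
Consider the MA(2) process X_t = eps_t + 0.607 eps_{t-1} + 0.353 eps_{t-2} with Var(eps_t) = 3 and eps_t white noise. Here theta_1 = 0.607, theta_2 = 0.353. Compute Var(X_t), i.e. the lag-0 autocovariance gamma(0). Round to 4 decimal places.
\gamma(0) = 4.4792

For an MA(q) process X_t = eps_t + sum_i theta_i eps_{t-i} with
Var(eps_t) = sigma^2, the variance is
  gamma(0) = sigma^2 * (1 + sum_i theta_i^2).
  sum_i theta_i^2 = (0.607)^2 + (0.353)^2 = 0.368449 + 0.124609 = 0.493058.
  gamma(0) = 3 * (1 + 0.493058) = 3 * 1.493058 = 4.479174, which rounds to 4.4792.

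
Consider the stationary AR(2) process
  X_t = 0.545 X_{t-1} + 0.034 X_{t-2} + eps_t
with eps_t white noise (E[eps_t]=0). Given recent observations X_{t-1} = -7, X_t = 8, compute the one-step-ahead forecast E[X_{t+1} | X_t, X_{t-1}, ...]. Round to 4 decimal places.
E[X_{t+1} \mid \mathcal F_t] = 4.1220

For an AR(p) model X_t = c + sum_i phi_i X_{t-i} + eps_t, the
one-step-ahead conditional mean is
  E[X_{t+1} | X_t, ...] = c + sum_i phi_i X_{t+1-i}.
Substitute known values:
  E[X_{t+1} | ...] = (0.545) * (8) + (0.034) * (-7)
                   = 4.1220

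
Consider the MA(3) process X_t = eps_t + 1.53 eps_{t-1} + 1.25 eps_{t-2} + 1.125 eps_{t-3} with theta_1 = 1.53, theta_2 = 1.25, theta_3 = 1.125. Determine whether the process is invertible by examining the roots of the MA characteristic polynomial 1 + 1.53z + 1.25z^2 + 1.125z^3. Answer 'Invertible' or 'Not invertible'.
\text{Not invertible}

The MA(q) characteristic polynomial is P(z) = 1 + 1.53z + 1.25z^2 + 1.125z^3.
Invertibility requires all roots to lie outside the unit circle, i.e. |z| > 1 for every root.
Degree 3: look for a simple real root z0 first, then factor out (1 - z/z0) and solve the remaining quadratic.
Testing z0 = -0.8: P(-0.8) = 1 + (1.53)(-0.8) + (1.25)(-0.8)^2 + (1.125)(-0.8)^3
  = 1 + (-1.224) + (0.8) + (-0.576) = 0.  So z_0 = -0.8 is a root, |z_0| = 0.8.
Divide out the factor (1 + 1.25 z) = (1 - z/z0) (since 1/z0 = -1.25):
  P(z) = (1 + 1.25 z)(1 + (0.28) z + (0.9) z^2)
  [check: z-coef 0.28 - (-1.25) = 1.53; z^2-coef 0.9 - (-1.25)(0.28) = 1.25; z^3-coef -(-1.25)(0.9) = 1.125.]
Remaining roots from the quadratic factor 1 + (0.28) z + (0.9) z^2:
  Set 1 + (0.28) z + (0.9) z^2 = 0, i.e. a z^2 + b z + c = 0 with a = 0.9, b = 0.28, c = 1.
  Discriminant D = b^2 - 4ac = (0.28)^2 - 4*(0.9)*1 = 0.0784 - (3.6) = -3.5216.
  D < 0, so the roots are the complex-conjugate pair z = (-b +/- i sqrt(-D)) / (2a) = -0.1556 +/- 1.0426i.
  For a conjugate pair |z|^2 = z * conj(z) = (product of roots) = c/a = 1/(0.9) = 1.111111, so |z| = sqrt(1.111111) = 1.0541 for both roots.
Moduli of all roots: 0.8000, 1.0541, 1.0541.
All moduli strictly greater than 1? No.
Verdict: Not invertible.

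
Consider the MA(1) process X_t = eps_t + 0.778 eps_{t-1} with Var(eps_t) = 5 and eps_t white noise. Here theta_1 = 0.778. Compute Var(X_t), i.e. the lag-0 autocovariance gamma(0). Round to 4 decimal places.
\gamma(0) = 8.0264

For an MA(q) process X_t = eps_t + sum_i theta_i eps_{t-i} with
Var(eps_t) = sigma^2, the variance is
  gamma(0) = sigma^2 * (1 + sum_i theta_i^2).
  sum_i theta_i^2 = (0.778)^2 = 0.605284.
  gamma(0) = 5 * (1 + 0.605284) = 5 * 1.605284 = 8.02642, which rounds to 8.0264.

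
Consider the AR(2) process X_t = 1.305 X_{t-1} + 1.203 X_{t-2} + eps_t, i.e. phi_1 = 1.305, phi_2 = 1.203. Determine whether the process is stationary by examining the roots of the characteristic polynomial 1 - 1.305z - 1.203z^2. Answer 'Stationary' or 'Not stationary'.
\text{Not stationary}

The AR(p) characteristic polynomial is P(z) = 1 - 1.305z - 1.203z^2.
Stationarity requires all roots to lie outside the unit circle, i.e. |z| > 1 for every root.
Set 1 + (-1.305) z + (-1.203) z^2 = 0, i.e. a z^2 + b z + c = 0 with a = -1.203, b = -1.305, c = 1.
Discriminant D = b^2 - 4ac = (-1.305)^2 - 4*(-1.203)*1 = 1.703025 - (-4.812) = 6.515025.
D >= 0, so the roots are real: z = (-b +/- sqrt(D)) / (2a) = (1.305 +/- 2.552455) / (-2.406).
  z_1 = (1.305 + 2.552455) / (-2.406) = -1.6033,   |z_1| = 1.6033.
  z_2 = (1.305 - 2.552455) / (-2.406) = 0.5185,   |z_2| = 0.5185.
Moduli of all roots: 1.6033, 0.5185.
All moduli strictly greater than 1? No.
Verdict: Not stationary.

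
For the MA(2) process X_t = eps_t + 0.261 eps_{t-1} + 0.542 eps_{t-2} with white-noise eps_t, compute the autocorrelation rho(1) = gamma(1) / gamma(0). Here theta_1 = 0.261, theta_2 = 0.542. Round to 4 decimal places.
\rho(1) = 0.2955

For an MA(q) process with theta_0 = 1, the autocovariance is
  gamma(k) = sigma^2 * sum_{i=0..q-k} theta_i * theta_{i+k},
and rho(k) = gamma(k) / gamma(0). Sigma^2 cancels.
  numerator   = (1)*(0.261) + (0.261)*(0.542) = 0.402462.
  denominator = (1)^2 + (0.261)^2 + (0.542)^2 = 1.361885.
  rho(1) = 0.402462 / 1.361885 = 0.2955.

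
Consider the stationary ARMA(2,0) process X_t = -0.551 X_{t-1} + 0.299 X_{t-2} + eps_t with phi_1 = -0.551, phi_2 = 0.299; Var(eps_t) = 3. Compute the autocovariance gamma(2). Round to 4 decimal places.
\gamma(2) = 6.3111

Multiply the model equation by X_{t-k} and take expectations. With theta_0 = psi_0 = 1 and psi_j the MA(infinity) weights, this gives
  gamma(k) - sum_i phi_i gamma(k-i) = c_k,
  c_k = sigma^2 * sum_{j=k..q} theta_j psi_{j-k}   (c_k = 0 for k > q),
using gamma(-m) = gamma(m).
Pure AR (q = 0): c_0 = sigma^2 = 3, c_k = 0 for k >= 1.
Equations for k = 0, 1, 2 (AR order 2, c_2 = 0):
  (E0) gamma(0) = phi_1 gamma(1) + phi_2 gamma(2) + c_0
  (E1) gamma(1) = phi_1 gamma(0) + phi_2 gamma(1) + c_1
  (E2) gamma(2) = phi_1 gamma(1) + phi_2 gamma(0)
From (E1): gamma(1) = A gamma(0) + B with
  A = phi_1 / (1 - phi_2) = -0.551 / 0.701 = -0.78602,   B = c_1 / (1 - phi_2) = 0 / 0.701 = 0.
Insert (E2) into (E0): gamma(0) (1 - phi_2^2) = phi_1 (1 + phi_2) gamma(1) + c_0.
  phi_1 (1 + phi_2) = (-0.551)(1.299) = -0.715749,   1 - phi_2^2 = 0.910599.
Replace gamma(1) by A gamma(0) + B and collect gamma(0):
  gamma(0) [0.910599 - (-0.715749)(-0.78602)] = c_0 = 3
  gamma(0) * 0.348006 = 3
  gamma(0) = 3 / 0.348006 = 8.620541.
  gamma(1) = A gamma(0) = (-0.78602)(8.620541) = -6.775918.
  gamma(2) = phi_1 gamma(1) + phi_2 gamma(0) = (-0.551)(-6.775918) + (0.299)(8.620541) = 6.311072.
Therefore gamma(2) = 6.3111 (to 4 decimal places).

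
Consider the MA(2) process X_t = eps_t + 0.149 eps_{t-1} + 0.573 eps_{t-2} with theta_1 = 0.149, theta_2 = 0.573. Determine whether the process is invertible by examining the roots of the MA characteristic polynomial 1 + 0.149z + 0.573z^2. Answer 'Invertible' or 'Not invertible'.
\text{Invertible}

The MA(q) characteristic polynomial is P(z) = 1 + 0.149z + 0.573z^2.
Invertibility requires all roots to lie outside the unit circle, i.e. |z| > 1 for every root.
Set 1 + (0.149) z + (0.573) z^2 = 0, i.e. a z^2 + b z + c = 0 with a = 0.573, b = 0.149, c = 1.
Discriminant D = b^2 - 4ac = (0.149)^2 - 4*(0.573)*1 = 0.022201 - (2.292) = -2.269799.
D < 0, so the roots are the complex-conjugate pair z = (-b +/- i sqrt(-D)) / (2a) = -0.13 +/- 1.3146i.
For a conjugate pair |z|^2 = z * conj(z) = (product of roots) = c/a = 1/(0.573) = 1.745201, so |z| = sqrt(1.745201) = 1.3211 for both roots.
Moduli of all roots: 1.3211, 1.3211.
All moduli strictly greater than 1? Yes.
Verdict: Invertible.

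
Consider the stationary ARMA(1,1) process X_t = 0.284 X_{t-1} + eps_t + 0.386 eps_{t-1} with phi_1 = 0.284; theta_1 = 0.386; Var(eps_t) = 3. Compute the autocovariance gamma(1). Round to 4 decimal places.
\gamma(1) = 2.4260

Multiply the model equation by X_{t-k} and take expectations. With theta_0 = psi_0 = 1 and psi_j the MA(infinity) weights, this gives
  gamma(k) - sum_i phi_i gamma(k-i) = c_k,
  c_k = sigma^2 * sum_{j=k..q} theta_j psi_{j-k}   (c_k = 0 for k > q),
using gamma(-m) = gamma(m).
psi-weights needed (psi_j = theta_j + sum_i phi_i psi_{j-i}):
  psi_1 = theta_1 + phi_1 = 0.386 + (0.284) = 0.67
Right-hand sides:
  c_0 = sigma^2 (1 + theta_1 psi_1) = 3 * (1 + (0.386)(0.67)) = 3 * 1.25862 = 3.77586
  c_1 = sigma^2 theta_1 = 3 * (0.386) = 1.158
  c_2 = 0
Equations for k = 0 and k = 1 (AR order 1):
  gamma(0) = phi_1 gamma(1) + c_0
  gamma(1) = phi_1 gamma(0) + c_1
Substituting the second into the first: gamma(0) (1 - phi_1^2) = c_0 + phi_1 c_1, so
  gamma(0) = (c_0 + phi_1 c_1) / (1 - phi_1^2) = (3.77586 + (0.284)(1.158)) / (1 - (0.284)^2) = 4.104732 / 0.919344 = 4.464849.
  gamma(1) = phi_1 gamma(0) + c_1 = (0.284)(4.464849) + (1.158) = 2.426017.
Therefore gamma(1) = 2.4260 (to 4 decimal places).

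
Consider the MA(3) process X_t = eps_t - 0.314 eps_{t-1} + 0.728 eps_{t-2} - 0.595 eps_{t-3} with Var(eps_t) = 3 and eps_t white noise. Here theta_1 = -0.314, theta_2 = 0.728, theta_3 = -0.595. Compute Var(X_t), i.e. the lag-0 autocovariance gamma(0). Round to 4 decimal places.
\gamma(0) = 5.9478

For an MA(q) process X_t = eps_t + sum_i theta_i eps_{t-i} with
Var(eps_t) = sigma^2, the variance is
  gamma(0) = sigma^2 * (1 + sum_i theta_i^2).
  sum_i theta_i^2 = (-0.314)^2 + (0.728)^2 + (-0.595)^2 = 0.098596 + 0.529984 + 0.354025 = 0.982605.
  gamma(0) = 3 * (1 + 0.982605) = 3 * 1.982605 = 5.947815, which rounds to 5.9478.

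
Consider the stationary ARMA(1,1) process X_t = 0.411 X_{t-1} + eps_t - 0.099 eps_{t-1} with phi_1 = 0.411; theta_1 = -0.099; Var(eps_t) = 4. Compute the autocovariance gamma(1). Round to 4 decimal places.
\gamma(1) = 1.4406

Multiply the model equation by X_{t-k} and take expectations. With theta_0 = psi_0 = 1 and psi_j the MA(infinity) weights, this gives
  gamma(k) - sum_i phi_i gamma(k-i) = c_k,
  c_k = sigma^2 * sum_{j=k..q} theta_j psi_{j-k}   (c_k = 0 for k > q),
using gamma(-m) = gamma(m).
psi-weights needed (psi_j = theta_j + sum_i phi_i psi_{j-i}):
  psi_1 = theta_1 + phi_1 = -0.099 + (0.411) = 0.312
Right-hand sides:
  c_0 = sigma^2 (1 + theta_1 psi_1) = 4 * (1 + (-0.099)(0.312)) = 4 * 0.969112 = 3.876448
  c_1 = sigma^2 theta_1 = 4 * (-0.099) = -0.396
  c_2 = 0
Equations for k = 0 and k = 1 (AR order 1):
  gamma(0) = phi_1 gamma(1) + c_0
  gamma(1) = phi_1 gamma(0) + c_1
Substituting the second into the first: gamma(0) (1 - phi_1^2) = c_0 + phi_1 c_1, so
  gamma(0) = (c_0 + phi_1 c_1) / (1 - phi_1^2) = (3.876448 + (0.411)(-0.396)) / (1 - (0.411)^2) = 3.713692 / 0.831079 = 4.468519.
  gamma(1) = phi_1 gamma(0) + c_1 = (0.411)(4.468519) + (-0.396) = 1.440561.
Therefore gamma(1) = 1.4406 (to 4 decimal places).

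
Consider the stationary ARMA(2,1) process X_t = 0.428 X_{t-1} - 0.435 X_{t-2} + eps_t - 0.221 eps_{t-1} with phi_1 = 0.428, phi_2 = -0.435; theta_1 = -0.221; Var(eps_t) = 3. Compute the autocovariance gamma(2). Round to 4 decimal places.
\gamma(2) = -1.3424

Multiply the model equation by X_{t-k} and take expectations. With theta_0 = psi_0 = 1 and psi_j the MA(infinity) weights, this gives
  gamma(k) - sum_i phi_i gamma(k-i) = c_k,
  c_k = sigma^2 * sum_{j=k..q} theta_j psi_{j-k}   (c_k = 0 for k > q),
using gamma(-m) = gamma(m).
psi-weights needed (psi_j = theta_j + sum_i phi_i psi_{j-i}):
  psi_1 = theta_1 + phi_1 = -0.221 + (0.428) = 0.207
Right-hand sides:
  c_0 = sigma^2 (1 + theta_1 psi_1) = 3 * (1 + (-0.221)(0.207)) = 3 * 0.954253 = 2.862759
  c_1 = sigma^2 theta_1 = 3 * (-0.221) = -0.663
  c_2 = 0
Equations for k = 0, 1, 2 (AR order 2, c_2 = 0):
  (E0) gamma(0) = phi_1 gamma(1) + phi_2 gamma(2) + c_0
  (E1) gamma(1) = phi_1 gamma(0) + phi_2 gamma(1) + c_1
  (E2) gamma(2) = phi_1 gamma(1) + phi_2 gamma(0)
From (E1): gamma(1) = A gamma(0) + B with
  A = phi_1 / (1 - phi_2) = 0.428 / 1.435 = 0.298258,   B = c_1 / (1 - phi_2) = -0.663 / 1.435 = -0.462021.
Insert (E2) into (E0): gamma(0) (1 - phi_2^2) = phi_1 (1 + phi_2) gamma(1) + c_0.
  phi_1 (1 + phi_2) = (0.428)(0.565) = 0.24182,   1 - phi_2^2 = 0.810775.
Replace gamma(1) by A gamma(0) + B and collect gamma(0):
  gamma(0) [0.810775 - (0.24182)(0.298258)] = (0.24182)(-0.462021) + 2.862759
  gamma(0) * 0.73865 = 2.751033
  gamma(0) = 2.751033 / 0.73865 = 3.724405.
  gamma(1) = A gamma(0) + B = (0.298258)(3.724405) + (-0.462021) = 0.648812.
  gamma(2) = phi_1 gamma(1) + phi_2 gamma(0) = (0.428)(0.648812) + (-0.435)(3.724405) = -1.342425.
Therefore gamma(2) = -1.3424 (to 4 decimal places).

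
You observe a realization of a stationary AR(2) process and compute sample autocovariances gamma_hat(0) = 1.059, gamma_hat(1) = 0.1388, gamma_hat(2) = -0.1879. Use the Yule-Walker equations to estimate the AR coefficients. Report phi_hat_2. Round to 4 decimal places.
\hat\phi_{2} = -0.1980

The Yule-Walker equations for an AR(p) process read, in matrix form,
  Gamma_p phi = r_p,   with   (Gamma_p)_{ij} = gamma(|i - j|),
                       (r_p)_i = gamma(i),   i,j = 1..p.
Substitute the sample gammas (Toeplitz matrix and right-hand side of size 2):
  Gamma_p = [[1.059, 0.1388], [0.1388, 1.059]]
  r_p     = [0.1388, -0.1879]
Written out:
  1.059 phi_1 + 0.1388 phi_2 = 0.1388
  0.1388 phi_1 + 1.059 phi_2 = -0.1879
Solve by Cramer's rule:
  det = gamma(0)^2 - gamma(1)^2 = (1.059)^2 - (0.1388)^2 = 1.121481 - 0.01926544 = 1.10221556
  phi_hat_1 = [gamma(1) gamma(0) - gamma(1) gamma(2)] / det = [(0.1388)(1.059) - (0.1388)(-0.1879)] / 1.10221556 = 0.17306972 / 1.10221556 = 0.157
  phi_hat_2 = [gamma(0) gamma(2) - gamma(1)^2] / det = [(1.059)(-0.1879) - (0.1388)^2] / 1.10221556 = -0.21825154 / 1.10221556 = -0.198
So phi_hat = [0.1570, -0.1980].
Therefore phi_hat_2 = -0.1980.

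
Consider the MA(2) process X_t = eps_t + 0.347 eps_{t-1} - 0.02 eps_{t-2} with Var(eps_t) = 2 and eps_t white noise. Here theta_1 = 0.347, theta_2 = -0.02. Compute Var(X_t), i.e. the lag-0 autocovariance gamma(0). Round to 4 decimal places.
\gamma(0) = 2.2416

For an MA(q) process X_t = eps_t + sum_i theta_i eps_{t-i} with
Var(eps_t) = sigma^2, the variance is
  gamma(0) = sigma^2 * (1 + sum_i theta_i^2).
  sum_i theta_i^2 = (0.347)^2 + (-0.02)^2 = 0.120409 + 0.0004 = 0.120809.
  gamma(0) = 2 * (1 + 0.120809) = 2 * 1.120809 = 2.241618, which rounds to 2.2416.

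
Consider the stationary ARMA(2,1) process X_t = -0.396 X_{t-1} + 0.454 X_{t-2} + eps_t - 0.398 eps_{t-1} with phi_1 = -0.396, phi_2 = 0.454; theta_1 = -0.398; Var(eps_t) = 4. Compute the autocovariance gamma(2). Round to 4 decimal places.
\gamma(2) = 14.8309

Multiply the model equation by X_{t-k} and take expectations. With theta_0 = psi_0 = 1 and psi_j the MA(infinity) weights, this gives
  gamma(k) - sum_i phi_i gamma(k-i) = c_k,
  c_k = sigma^2 * sum_{j=k..q} theta_j psi_{j-k}   (c_k = 0 for k > q),
using gamma(-m) = gamma(m).
psi-weights needed (psi_j = theta_j + sum_i phi_i psi_{j-i}):
  psi_1 = theta_1 + phi_1 = -0.398 + (-0.396) = -0.794
Right-hand sides:
  c_0 = sigma^2 (1 + theta_1 psi_1) = 4 * (1 + (-0.398)(-0.794)) = 4 * 1.316012 = 5.264048
  c_1 = sigma^2 theta_1 = 4 * (-0.398) = -1.592
  c_2 = 0
Equations for k = 0, 1, 2 (AR order 2, c_2 = 0):
  (E0) gamma(0) = phi_1 gamma(1) + phi_2 gamma(2) + c_0
  (E1) gamma(1) = phi_1 gamma(0) + phi_2 gamma(1) + c_1
  (E2) gamma(2) = phi_1 gamma(1) + phi_2 gamma(0)
From (E1): gamma(1) = A gamma(0) + B with
  A = phi_1 / (1 - phi_2) = -0.396 / 0.546 = -0.725275,   B = c_1 / (1 - phi_2) = -1.592 / 0.546 = -2.915751.
Insert (E2) into (E0): gamma(0) (1 - phi_2^2) = phi_1 (1 + phi_2) gamma(1) + c_0.
  phi_1 (1 + phi_2) = (-0.396)(1.454) = -0.575784,   1 - phi_2^2 = 0.793884.
Replace gamma(1) by A gamma(0) + B and collect gamma(0):
  gamma(0) [0.793884 - (-0.575784)(-0.725275)] = (-0.575784)(-2.915751) + 5.264048
  gamma(0) * 0.376282 = 6.942891
  gamma(0) = 6.942891 / 0.376282 = 18.451276.
  gamma(1) = A gamma(0) + B = (-0.725275)(18.451276) + (-2.915751) = -16.297995.
  gamma(2) = phi_1 gamma(1) + phi_2 gamma(0) = (-0.396)(-16.297995) + (0.454)(18.451276) = 14.830885.
Therefore gamma(2) = 14.8309 (to 4 decimal places).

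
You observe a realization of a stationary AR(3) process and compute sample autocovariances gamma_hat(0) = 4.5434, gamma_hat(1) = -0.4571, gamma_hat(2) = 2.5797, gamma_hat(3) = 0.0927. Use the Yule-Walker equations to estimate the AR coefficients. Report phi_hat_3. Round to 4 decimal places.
\hat\phi_{3} = 0.1510

The Yule-Walker equations for an AR(p) process read, in matrix form,
  Gamma_p phi = r_p,   with   (Gamma_p)_{ij} = gamma(|i - j|),
                       (r_p)_i = gamma(i),   i,j = 1..p.
Substitute the sample gammas (Toeplitz matrix and right-hand side of size 3):
  Gamma_p = [[4.5434, -0.4571, 2.5797], [-0.4571, 4.5434, -0.4571], [2.5797, -0.4571, 4.5434]]
  r_p     = [-0.4571, 2.5797, 0.0927]
Written out (R1..R3):
  (R1) 4.5434 phi_1 - 0.4571 phi_2 + 2.5797 phi_3 = -0.4571
  (R2) -0.4571 phi_1 + 4.5434 phi_2 - 0.4571 phi_3 = 2.5797
  (R3) 2.5797 phi_1 - 0.4571 phi_2 + 4.5434 phi_3 = 0.0927
Gaussian elimination:
  R2 <- R2 - (-0.4571/4.5434) R1 = R2 - (-0.100607) R1:  4.497412 phi_2 - 0.197563 phi_3 = 2.533712
  R3 <- R3 - (2.5797/4.5434) R1 = R3 - (0.567791) R1:  -0.197563 phi_2 + 3.07867 phi_3 = 0.352237
  R3 <- R3 - (-0.197563/4.497412) R2 = R3 - (-0.043928) R2:  3.069992 phi_3 = 0.463538
Back-substitution:
  phi_hat_3 = 0.463538 / 3.069992 = 0.15099
  phi_hat_2 = (2.533712 - (-0.197563)(0.15099)) / 4.497412 = 0.570004
  phi_hat_1 = (-0.4571 - (-0.4571)(0.570004) - (2.5797)(0.15099)) / 4.5434 = -0.128992
So phi_hat = [-0.1290, 0.5700, 0.1510].
Therefore phi_hat_3 = 0.1510.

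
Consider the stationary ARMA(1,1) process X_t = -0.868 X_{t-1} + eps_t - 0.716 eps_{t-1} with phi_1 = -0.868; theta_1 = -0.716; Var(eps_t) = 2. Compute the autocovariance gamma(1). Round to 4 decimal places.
\gamma(1) = -20.8328

Multiply the model equation by X_{t-k} and take expectations. With theta_0 = psi_0 = 1 and psi_j the MA(infinity) weights, this gives
  gamma(k) - sum_i phi_i gamma(k-i) = c_k,
  c_k = sigma^2 * sum_{j=k..q} theta_j psi_{j-k}   (c_k = 0 for k > q),
using gamma(-m) = gamma(m).
psi-weights needed (psi_j = theta_j + sum_i phi_i psi_{j-i}):
  psi_1 = theta_1 + phi_1 = -0.716 + (-0.868) = -1.584
Right-hand sides:
  c_0 = sigma^2 (1 + theta_1 psi_1) = 2 * (1 + (-0.716)(-1.584)) = 2 * 2.134144 = 4.268288
  c_1 = sigma^2 theta_1 = 2 * (-0.716) = -1.432
  c_2 = 0
Equations for k = 0 and k = 1 (AR order 1):
  gamma(0) = phi_1 gamma(1) + c_0
  gamma(1) = phi_1 gamma(0) + c_1
Substituting the second into the first: gamma(0) (1 - phi_1^2) = c_0 + phi_1 c_1, so
  gamma(0) = (c_0 + phi_1 c_1) / (1 - phi_1^2) = (4.268288 + (-0.868)(-1.432)) / (1 - (-0.868)^2) = 5.511264 / 0.246576 = 22.351178.
  gamma(1) = phi_1 gamma(0) + c_1 = (-0.868)(22.351178) + (-1.432) = -20.832822.
Therefore gamma(1) = -20.8328 (to 4 decimal places).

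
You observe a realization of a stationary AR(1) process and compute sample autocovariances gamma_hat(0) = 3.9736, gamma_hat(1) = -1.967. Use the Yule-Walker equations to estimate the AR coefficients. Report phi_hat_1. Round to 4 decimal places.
\hat\phi_{1} = -0.4950

The Yule-Walker equations for an AR(p) process read, in matrix form,
  Gamma_p phi = r_p,   with   (Gamma_p)_{ij} = gamma(|i - j|),
                       (r_p)_i = gamma(i),   i,j = 1..p.
Substitute the sample gammas (Toeplitz matrix and right-hand side of size 1):
  Gamma_p = [[3.9736]]
  r_p     = [-1.967]
With p = 1 this is the single equation gamma(0) phi_1 = gamma(1):
  phi_hat_1 = gamma(1) / gamma(0) = -1.967 / 3.9736 = -0.4950.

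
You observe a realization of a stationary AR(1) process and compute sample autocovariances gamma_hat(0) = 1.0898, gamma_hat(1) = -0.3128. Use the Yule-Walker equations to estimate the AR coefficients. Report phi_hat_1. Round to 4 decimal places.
\hat\phi_{1} = -0.2870

The Yule-Walker equations for an AR(p) process read, in matrix form,
  Gamma_p phi = r_p,   with   (Gamma_p)_{ij} = gamma(|i - j|),
                       (r_p)_i = gamma(i),   i,j = 1..p.
Substitute the sample gammas (Toeplitz matrix and right-hand side of size 1):
  Gamma_p = [[1.0898]]
  r_p     = [-0.3128]
With p = 1 this is the single equation gamma(0) phi_1 = gamma(1):
  phi_hat_1 = gamma(1) / gamma(0) = -0.3128 / 1.0898 = -0.2870.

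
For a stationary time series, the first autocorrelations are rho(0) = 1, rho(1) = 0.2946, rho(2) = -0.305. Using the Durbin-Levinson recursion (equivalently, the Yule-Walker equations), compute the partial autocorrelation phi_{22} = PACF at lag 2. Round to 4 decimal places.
\phi_{22} = -0.4290

The PACF at lag k is phi_{kk}, the last component of the solution
to the Yule-Walker system G_k phi = r_k where
  (G_k)_{ij} = rho(|i - j|), (r_k)_i = rho(i), i,j = 1..k.
Equivalently, Durbin-Levinson gives phi_{kk} iteratively:
  phi_{11} = rho(1)
  phi_{kk} = [rho(k) - sum_{j=1..k-1} phi_{k-1,j} rho(k-j)]
            / [1 - sum_{j=1..k-1} phi_{k-1,j} rho(j)],
  phi_{k,j} = phi_{k-1,j} - phi_{kk} phi_{k-1,k-j},  j = 1..k-1.
Step k = 1:
  phi_11 = rho(1) = 0.2946.
Step k = 2:
  phi_22 = [rho(2) - phi_11 rho(1)] / [1 - phi_11 rho(1)] = [-0.305 - (0.2946)(0.2946)] / [1 - (0.2946)(0.2946)]
         = -0.39178916 / 0.91321084 = -0.429.
Therefore phi_{22} = -0.4290.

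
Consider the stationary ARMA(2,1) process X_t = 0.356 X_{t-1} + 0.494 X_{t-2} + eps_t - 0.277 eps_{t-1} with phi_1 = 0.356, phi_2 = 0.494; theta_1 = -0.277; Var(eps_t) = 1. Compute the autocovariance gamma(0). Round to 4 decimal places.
\gamma(0) = 1.7994

Multiply the model equation by X_{t-k} and take expectations. With theta_0 = psi_0 = 1 and psi_j the MA(infinity) weights, this gives
  gamma(k) - sum_i phi_i gamma(k-i) = c_k,
  c_k = sigma^2 * sum_{j=k..q} theta_j psi_{j-k}   (c_k = 0 for k > q),
using gamma(-m) = gamma(m).
psi-weights needed (psi_j = theta_j + sum_i phi_i psi_{j-i}):
  psi_1 = theta_1 + phi_1 = -0.277 + (0.356) = 0.079
Right-hand sides:
  c_0 = sigma^2 (1 + theta_1 psi_1) = 1 * (1 + (-0.277)(0.079)) = 1 * 0.978117 = 0.978117
  c_1 = sigma^2 theta_1 = 1 * (-0.277) = -0.277
  c_2 = 0
Equations for k = 0, 1, 2 (AR order 2, c_2 = 0):
  (E0) gamma(0) = phi_1 gamma(1) + phi_2 gamma(2) + c_0
  (E1) gamma(1) = phi_1 gamma(0) + phi_2 gamma(1) + c_1
  (E2) gamma(2) = phi_1 gamma(1) + phi_2 gamma(0)
From (E1): gamma(1) = A gamma(0) + B with
  A = phi_1 / (1 - phi_2) = 0.356 / 0.506 = 0.703557,   B = c_1 / (1 - phi_2) = -0.277 / 0.506 = -0.547431.
Insert (E2) into (E0): gamma(0) (1 - phi_2^2) = phi_1 (1 + phi_2) gamma(1) + c_0.
  phi_1 (1 + phi_2) = (0.356)(1.494) = 0.531864,   1 - phi_2^2 = 0.755964.
Replace gamma(1) by A gamma(0) + B and collect gamma(0):
  gamma(0) [0.755964 - (0.531864)(0.703557)] = (0.531864)(-0.547431) + 0.978117
  gamma(0) * 0.381767 = 0.686958
  gamma(0) = 0.686958 / 0.381767 = 1.799417.
Therefore gamma(0) = 1.7994 (to 4 decimal places).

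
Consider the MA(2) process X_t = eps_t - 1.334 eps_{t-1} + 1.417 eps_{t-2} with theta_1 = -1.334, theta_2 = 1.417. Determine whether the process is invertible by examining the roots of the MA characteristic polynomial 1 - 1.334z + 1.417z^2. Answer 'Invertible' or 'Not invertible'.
\text{Not invertible}

The MA(q) characteristic polynomial is P(z) = 1 - 1.334z + 1.417z^2.
Invertibility requires all roots to lie outside the unit circle, i.e. |z| > 1 for every root.
Set 1 + (-1.334) z + (1.417) z^2 = 0, i.e. a z^2 + b z + c = 0 with a = 1.417, b = -1.334, c = 1.
Discriminant D = b^2 - 4ac = (-1.334)^2 - 4*(1.417)*1 = 1.779556 - (5.668) = -3.888444.
D < 0, so the roots are the complex-conjugate pair z = (-b +/- i sqrt(-D)) / (2a) = 0.4707 +/- 0.6958i.
For a conjugate pair |z|^2 = z * conj(z) = (product of roots) = c/a = 1/(1.417) = 0.705716, so |z| = sqrt(0.705716) = 0.8401 for both roots.
Moduli of all roots: 0.8401, 0.8401.
All moduli strictly greater than 1? No.
Verdict: Not invertible.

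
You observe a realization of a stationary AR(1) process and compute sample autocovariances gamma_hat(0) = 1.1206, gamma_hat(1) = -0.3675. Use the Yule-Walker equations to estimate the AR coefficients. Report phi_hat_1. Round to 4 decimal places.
\hat\phi_{1} = -0.3279

The Yule-Walker equations for an AR(p) process read, in matrix form,
  Gamma_p phi = r_p,   with   (Gamma_p)_{ij} = gamma(|i - j|),
                       (r_p)_i = gamma(i),   i,j = 1..p.
Substitute the sample gammas (Toeplitz matrix and right-hand side of size 1):
  Gamma_p = [[1.1206]]
  r_p     = [-0.3675]
With p = 1 this is the single equation gamma(0) phi_1 = gamma(1):
  phi_hat_1 = gamma(1) / gamma(0) = -0.3675 / 1.1206 = -0.3279.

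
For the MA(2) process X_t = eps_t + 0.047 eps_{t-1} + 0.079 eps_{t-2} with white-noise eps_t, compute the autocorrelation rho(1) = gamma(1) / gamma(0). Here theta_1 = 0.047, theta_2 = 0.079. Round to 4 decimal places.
\rho(1) = 0.0503

For an MA(q) process with theta_0 = 1, the autocovariance is
  gamma(k) = sigma^2 * sum_{i=0..q-k} theta_i * theta_{i+k},
and rho(k) = gamma(k) / gamma(0). Sigma^2 cancels.
  numerator   = (1)*(0.047) + (0.047)*(0.079) = 0.050713.
  denominator = (1)^2 + (0.047)^2 + (0.079)^2 = 1.00845.
  rho(1) = 0.050713 / 1.00845 = 0.0503.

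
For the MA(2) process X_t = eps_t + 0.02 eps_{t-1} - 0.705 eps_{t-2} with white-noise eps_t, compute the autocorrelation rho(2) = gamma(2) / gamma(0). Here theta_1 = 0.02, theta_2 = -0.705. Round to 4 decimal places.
\rho(2) = -0.4708

For an MA(q) process with theta_0 = 1, the autocovariance is
  gamma(k) = sigma^2 * sum_{i=0..q-k} theta_i * theta_{i+k},
and rho(k) = gamma(k) / gamma(0). Sigma^2 cancels.
  numerator   = (1)*(-0.705) = -0.705.
  denominator = (1)^2 + (0.02)^2 + (-0.705)^2 = 1.497425.
  rho(2) = -0.705 / 1.497425 = -0.4708.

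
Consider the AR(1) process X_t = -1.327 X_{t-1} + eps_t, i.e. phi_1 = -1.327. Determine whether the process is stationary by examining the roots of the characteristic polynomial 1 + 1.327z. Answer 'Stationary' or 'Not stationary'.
\text{Not stationary}

The AR(p) characteristic polynomial is P(z) = 1 + 1.327z.
Stationarity requires all roots to lie outside the unit circle, i.e. |z| > 1 for every root.
This is linear in z: 1 + (1.327) z = 0  =>  z = -1/(1.327) = -0.75358,  |z| = 0.75358.
Moduli of all roots: 0.7536.
All moduli strictly greater than 1? No.
Verdict: Not stationary.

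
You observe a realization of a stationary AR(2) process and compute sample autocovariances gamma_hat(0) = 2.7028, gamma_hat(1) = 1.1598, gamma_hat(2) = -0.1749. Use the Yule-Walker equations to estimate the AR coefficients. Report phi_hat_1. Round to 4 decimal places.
\hat\phi_{1} = 0.5600

The Yule-Walker equations for an AR(p) process read, in matrix form,
  Gamma_p phi = r_p,   with   (Gamma_p)_{ij} = gamma(|i - j|),
                       (r_p)_i = gamma(i),   i,j = 1..p.
Substitute the sample gammas (Toeplitz matrix and right-hand side of size 2):
  Gamma_p = [[2.7028, 1.1598], [1.1598, 2.7028]]
  r_p     = [1.1598, -0.1749]
Written out:
  2.7028 phi_1 + 1.1598 phi_2 = 1.1598
  1.1598 phi_1 + 2.7028 phi_2 = -0.1749
Solve by Cramer's rule:
  det = gamma(0)^2 - gamma(1)^2 = (2.7028)^2 - (1.1598)^2 = 7.30512784 - 1.34513604 = 5.9599918
  phi_hat_1 = [gamma(1) gamma(0) - gamma(1) gamma(2)] / det = [(1.1598)(2.7028) - (1.1598)(-0.1749)] / 5.9599918 = 3.33755646 / 5.9599918 = 0.56
  phi_hat_2 = [gamma(0) gamma(2) - gamma(1)^2] / det = [(2.7028)(-0.1749) - (1.1598)^2] / 5.9599918 = -1.81785576 / 5.9599918 = -0.305
So phi_hat = [0.5600, -0.3050].
Therefore phi_hat_1 = 0.5600.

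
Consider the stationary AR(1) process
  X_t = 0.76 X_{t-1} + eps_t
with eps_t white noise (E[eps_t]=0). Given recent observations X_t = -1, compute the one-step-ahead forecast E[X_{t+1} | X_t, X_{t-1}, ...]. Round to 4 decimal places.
E[X_{t+1} \mid \mathcal F_t] = -0.7600

For an AR(p) model X_t = c + sum_i phi_i X_{t-i} + eps_t, the
one-step-ahead conditional mean is
  E[X_{t+1} | X_t, ...] = c + sum_i phi_i X_{t+1-i}.
Substitute known values:
  E[X_{t+1} | ...] = (0.76) * (-1)
                   = -0.7600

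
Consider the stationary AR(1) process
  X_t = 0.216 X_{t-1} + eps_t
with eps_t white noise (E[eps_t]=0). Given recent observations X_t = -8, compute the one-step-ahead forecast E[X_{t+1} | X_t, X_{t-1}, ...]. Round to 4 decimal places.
E[X_{t+1} \mid \mathcal F_t] = -1.7280

For an AR(p) model X_t = c + sum_i phi_i X_{t-i} + eps_t, the
one-step-ahead conditional mean is
  E[X_{t+1} | X_t, ...] = c + sum_i phi_i X_{t+1-i}.
Substitute known values:
  E[X_{t+1} | ...] = (0.216) * (-8)
                   = -1.7280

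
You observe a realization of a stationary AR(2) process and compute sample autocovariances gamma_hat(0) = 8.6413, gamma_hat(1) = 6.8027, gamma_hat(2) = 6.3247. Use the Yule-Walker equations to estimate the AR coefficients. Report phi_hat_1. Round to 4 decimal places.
\hat\phi_{1} = 0.5550

The Yule-Walker equations for an AR(p) process read, in matrix form,
  Gamma_p phi = r_p,   with   (Gamma_p)_{ij} = gamma(|i - j|),
                       (r_p)_i = gamma(i),   i,j = 1..p.
Substitute the sample gammas (Toeplitz matrix and right-hand side of size 2):
  Gamma_p = [[8.6413, 6.8027], [6.8027, 8.6413]]
  r_p     = [6.8027, 6.3247]
Written out:
  8.6413 phi_1 + 6.8027 phi_2 = 6.8027
  6.8027 phi_1 + 8.6413 phi_2 = 6.3247
Solve by Cramer's rule:
  det = gamma(0)^2 - gamma(1)^2 = (8.6413)^2 - (6.8027)^2 = 74.67206569 - 46.27672729 = 28.3953384
  phi_hat_1 = [gamma(1) gamma(0) - gamma(1) gamma(2)] / det = [(6.8027)(8.6413) - (6.8027)(6.3247)] / 28.3953384 = 15.75913482 / 28.3953384 = 0.555
  phi_hat_2 = [gamma(0) gamma(2) - gamma(1)^2] / det = [(8.6413)(6.3247) - (6.8027)^2] / 28.3953384 = 8.37690282 / 28.3953384 = 0.295
So phi_hat = [0.5550, 0.2950].
Therefore phi_hat_1 = 0.5550.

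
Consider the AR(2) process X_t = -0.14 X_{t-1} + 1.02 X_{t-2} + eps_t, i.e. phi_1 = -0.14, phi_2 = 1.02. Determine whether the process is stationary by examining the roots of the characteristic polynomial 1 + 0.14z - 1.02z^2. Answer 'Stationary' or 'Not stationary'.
\text{Not stationary}

The AR(p) characteristic polynomial is P(z) = 1 + 0.14z - 1.02z^2.
Stationarity requires all roots to lie outside the unit circle, i.e. |z| > 1 for every root.
Set 1 + (0.14) z + (-1.02) z^2 = 0, i.e. a z^2 + b z + c = 0 with a = -1.02, b = 0.14, c = 1.
Discriminant D = b^2 - 4ac = (0.14)^2 - 4*(-1.02)*1 = 0.0196 - (-4.08) = 4.0996.
D >= 0, so the roots are real: z = (-b +/- sqrt(D)) / (2a) = (-0.14 +/- 2.024747) / (-2.04).
  z_1 = (-0.14 + 2.024747) / (-2.04) = -0.9239,   |z_1| = 0.9239.
  z_2 = (-0.14 - 2.024747) / (-2.04) = 1.0612,   |z_2| = 1.0612.
Moduli of all roots: 0.9239, 1.0612.
All moduli strictly greater than 1? No.
Verdict: Not stationary.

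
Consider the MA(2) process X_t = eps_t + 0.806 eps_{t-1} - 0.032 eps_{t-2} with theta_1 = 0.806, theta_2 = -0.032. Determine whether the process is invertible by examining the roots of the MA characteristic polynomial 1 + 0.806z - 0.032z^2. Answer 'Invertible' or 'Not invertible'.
\text{Invertible}

The MA(q) characteristic polynomial is P(z) = 1 + 0.806z - 0.032z^2.
Invertibility requires all roots to lie outside the unit circle, i.e. |z| > 1 for every root.
Set 1 + (0.806) z + (-0.032) z^2 = 0, i.e. a z^2 + b z + c = 0 with a = -0.032, b = 0.806, c = 1.
Discriminant D = b^2 - 4ac = (0.806)^2 - 4*(-0.032)*1 = 0.649636 - (-0.128) = 0.777636.
D >= 0, so the roots are real: z = (-b +/- sqrt(D)) / (2a) = (-0.806 +/- 0.881837) / (-0.064).
  z_1 = (-0.806 + 0.881837) / (-0.064) = -1.1849,   |z_1| = 1.1849.
  z_2 = (-0.806 - 0.881837) / (-0.064) = 26.3724,   |z_2| = 26.3724.
Moduli of all roots: 1.1849, 26.3724.
All moduli strictly greater than 1? Yes.
Verdict: Invertible.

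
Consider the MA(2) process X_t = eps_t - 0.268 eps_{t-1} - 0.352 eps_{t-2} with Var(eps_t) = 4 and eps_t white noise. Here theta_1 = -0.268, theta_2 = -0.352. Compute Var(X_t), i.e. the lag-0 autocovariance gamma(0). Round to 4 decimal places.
\gamma(0) = 4.7829

For an MA(q) process X_t = eps_t + sum_i theta_i eps_{t-i} with
Var(eps_t) = sigma^2, the variance is
  gamma(0) = sigma^2 * (1 + sum_i theta_i^2).
  sum_i theta_i^2 = (-0.268)^2 + (-0.352)^2 = 0.071824 + 0.123904 = 0.195728.
  gamma(0) = 4 * (1 + 0.195728) = 4 * 1.195728 = 4.782912, which rounds to 4.7829.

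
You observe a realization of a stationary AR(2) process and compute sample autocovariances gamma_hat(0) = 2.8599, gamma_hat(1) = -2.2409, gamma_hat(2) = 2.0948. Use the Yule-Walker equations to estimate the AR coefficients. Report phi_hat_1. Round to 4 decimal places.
\hat\phi_{1} = -0.5430

The Yule-Walker equations for an AR(p) process read, in matrix form,
  Gamma_p phi = r_p,   with   (Gamma_p)_{ij} = gamma(|i - j|),
                       (r_p)_i = gamma(i),   i,j = 1..p.
Substitute the sample gammas (Toeplitz matrix and right-hand side of size 2):
  Gamma_p = [[2.8599, -2.2409], [-2.2409, 2.8599]]
  r_p     = [-2.2409, 2.0948]
Written out:
  2.8599 phi_1 - 2.2409 phi_2 = -2.2409
  -2.2409 phi_1 + 2.8599 phi_2 = 2.0948
Solve by Cramer's rule:
  det = gamma(0)^2 - gamma(1)^2 = (2.8599)^2 - (-2.2409)^2 = 8.17902801 - 5.02163281 = 3.1573952
  phi_hat_1 = [gamma(1) gamma(0) - gamma(1) gamma(2)] / det = [(-2.2409)(2.8599) - (-2.2409)(2.0948)] / 3.1573952 = -1.71451259 / 3.1573952 = -0.543
  phi_hat_2 = [gamma(0) gamma(2) - gamma(1)^2] / det = [(2.8599)(2.0948) - (-2.2409)^2] / 3.1573952 = 0.96928571 / 3.1573952 = 0.307
So phi_hat = [-0.5430, 0.3070].
Therefore phi_hat_1 = -0.5430.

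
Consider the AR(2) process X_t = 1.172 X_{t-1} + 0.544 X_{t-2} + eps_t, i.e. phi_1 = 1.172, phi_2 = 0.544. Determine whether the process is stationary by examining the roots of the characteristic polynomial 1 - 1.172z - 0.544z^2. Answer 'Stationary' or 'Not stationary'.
\text{Not stationary}

The AR(p) characteristic polynomial is P(z) = 1 - 1.172z - 0.544z^2.
Stationarity requires all roots to lie outside the unit circle, i.e. |z| > 1 for every root.
Set 1 + (-1.172) z + (-0.544) z^2 = 0, i.e. a z^2 + b z + c = 0 with a = -0.544, b = -1.172, c = 1.
Discriminant D = b^2 - 4ac = (-1.172)^2 - 4*(-0.544)*1 = 1.373584 - (-2.176) = 3.549584.
D >= 0, so the roots are real: z = (-b +/- sqrt(D)) / (2a) = (1.172 +/- 1.884034) / (-1.088).
  z_1 = (1.172 + 1.884034) / (-1.088) = -2.8089,   |z_1| = 2.8089.
  z_2 = (1.172 - 1.884034) / (-1.088) = 0.6544,   |z_2| = 0.6544.
Moduli of all roots: 2.8089, 0.6544.
All moduli strictly greater than 1? No.
Verdict: Not stationary.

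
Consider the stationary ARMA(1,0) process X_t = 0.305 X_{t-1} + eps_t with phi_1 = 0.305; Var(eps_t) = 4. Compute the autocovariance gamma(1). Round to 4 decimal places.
\gamma(1) = 1.3451

Multiply the model equation by X_{t-k} and take expectations. With theta_0 = psi_0 = 1 and psi_j the MA(infinity) weights, this gives
  gamma(k) - sum_i phi_i gamma(k-i) = c_k,
  c_k = sigma^2 * sum_{j=k..q} theta_j psi_{j-k}   (c_k = 0 for k > q),
using gamma(-m) = gamma(m).
Pure AR (q = 0): c_0 = sigma^2 = 4, c_k = 0 for k >= 1.
Equations for k = 0 and k = 1 (AR order 1):
  gamma(0) = phi_1 gamma(1) + c_0
  gamma(1) = phi_1 gamma(0) + c_1
Substituting the second into the first: gamma(0) (1 - phi_1^2) = c_0 + phi_1 c_1, so
  gamma(0) = c_0 / (1 - phi_1^2) = 4 / (1 - (0.305)^2) = 4 / 0.906975 = 4.410265.
  gamma(1) = phi_1 gamma(0) = (0.305)(4.410265) = 1.345131.
Therefore gamma(1) = 1.3451 (to 4 decimal places).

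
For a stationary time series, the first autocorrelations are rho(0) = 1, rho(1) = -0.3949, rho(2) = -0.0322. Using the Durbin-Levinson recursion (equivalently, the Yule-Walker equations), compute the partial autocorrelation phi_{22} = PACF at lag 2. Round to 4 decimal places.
\phi_{22} = -0.2229

The PACF at lag k is phi_{kk}, the last component of the solution
to the Yule-Walker system G_k phi = r_k where
  (G_k)_{ij} = rho(|i - j|), (r_k)_i = rho(i), i,j = 1..k.
Equivalently, Durbin-Levinson gives phi_{kk} iteratively:
  phi_{11} = rho(1)
  phi_{kk} = [rho(k) - sum_{j=1..k-1} phi_{k-1,j} rho(k-j)]
            / [1 - sum_{j=1..k-1} phi_{k-1,j} rho(j)],
  phi_{k,j} = phi_{k-1,j} - phi_{kk} phi_{k-1,k-j},  j = 1..k-1.
Step k = 1:
  phi_11 = rho(1) = -0.3949.
Step k = 2:
  phi_22 = [rho(2) - phi_11 rho(1)] / [1 - phi_11 rho(1)] = [-0.0322 - (-0.3949)(-0.3949)] / [1 - (-0.3949)(-0.3949)]
         = -0.18814601 / 0.84405399 = -0.2229.
Therefore phi_{22} = -0.2229.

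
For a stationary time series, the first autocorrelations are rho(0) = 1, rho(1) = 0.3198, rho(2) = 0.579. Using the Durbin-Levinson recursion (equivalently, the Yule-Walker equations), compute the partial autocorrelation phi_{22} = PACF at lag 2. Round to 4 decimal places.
\phi_{22} = 0.5310

The PACF at lag k is phi_{kk}, the last component of the solution
to the Yule-Walker system G_k phi = r_k where
  (G_k)_{ij} = rho(|i - j|), (r_k)_i = rho(i), i,j = 1..k.
Equivalently, Durbin-Levinson gives phi_{kk} iteratively:
  phi_{11} = rho(1)
  phi_{kk} = [rho(k) - sum_{j=1..k-1} phi_{k-1,j} rho(k-j)]
            / [1 - sum_{j=1..k-1} phi_{k-1,j} rho(j)],
  phi_{k,j} = phi_{k-1,j} - phi_{kk} phi_{k-1,k-j},  j = 1..k-1.
Step k = 1:
  phi_11 = rho(1) = 0.3198.
Step k = 2:
  phi_22 = [rho(2) - phi_11 rho(1)] / [1 - phi_11 rho(1)] = [0.579 - (0.3198)(0.3198)] / [1 - (0.3198)(0.3198)]
         = 0.47672796 / 0.89772796 = 0.531.
Therefore phi_{22} = 0.5310.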